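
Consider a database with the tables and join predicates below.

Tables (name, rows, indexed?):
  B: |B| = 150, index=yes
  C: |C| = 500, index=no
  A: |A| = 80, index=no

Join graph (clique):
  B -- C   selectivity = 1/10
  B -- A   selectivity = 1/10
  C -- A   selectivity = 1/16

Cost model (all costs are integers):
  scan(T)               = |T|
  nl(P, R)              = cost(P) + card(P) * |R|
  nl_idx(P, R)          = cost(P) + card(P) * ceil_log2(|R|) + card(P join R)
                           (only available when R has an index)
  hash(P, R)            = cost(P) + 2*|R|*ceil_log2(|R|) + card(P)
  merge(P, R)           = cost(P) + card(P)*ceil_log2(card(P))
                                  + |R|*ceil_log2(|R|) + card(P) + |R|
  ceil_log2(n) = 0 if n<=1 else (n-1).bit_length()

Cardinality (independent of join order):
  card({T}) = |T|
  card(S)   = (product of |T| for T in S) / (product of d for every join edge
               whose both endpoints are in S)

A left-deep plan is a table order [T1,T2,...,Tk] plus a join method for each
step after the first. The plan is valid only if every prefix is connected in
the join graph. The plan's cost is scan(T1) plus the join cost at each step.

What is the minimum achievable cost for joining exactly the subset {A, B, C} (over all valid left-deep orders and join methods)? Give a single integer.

Selinger DP over subsets of {A,B,C}:
  {B}: scan cost=150, card=150
  {C}: scan cost=500, card=500
  {A}: scan cost=80, card=80
  {BC}: card=7500; try (B,hash)→3400, (C,merge)→6500, (B,merge)→6850, (C,hash)→9300, (B,nl_idx)→12000, (C,nl)→75150 …(+1); best=3400 via (B,hash)
  {AB}: card=1200; try (A,hash)→1420, (B,nl_idx)→1920, (B,merge)→2070, (A,merge)→2140, (B,hash)→2560, (B,nl)→12080 …(+1); best=1420 via (A,hash)
  {AC}: card=2500; try (A,hash)→2120, (C,merge)→5720, (A,merge)→6140, (C,hash)→9160, (C,nl)→40080, (A,nl)→40500; best=2120 via (A,hash)
  {ABC}: card=3750; try (B,hash)→7020, (C,hash)→11620, (A,hash)→12020, (C,merge)→20820, (B,nl_idx)→25870, (B,merge)→35970 …(+4); best=7020 via (B,hash)

7020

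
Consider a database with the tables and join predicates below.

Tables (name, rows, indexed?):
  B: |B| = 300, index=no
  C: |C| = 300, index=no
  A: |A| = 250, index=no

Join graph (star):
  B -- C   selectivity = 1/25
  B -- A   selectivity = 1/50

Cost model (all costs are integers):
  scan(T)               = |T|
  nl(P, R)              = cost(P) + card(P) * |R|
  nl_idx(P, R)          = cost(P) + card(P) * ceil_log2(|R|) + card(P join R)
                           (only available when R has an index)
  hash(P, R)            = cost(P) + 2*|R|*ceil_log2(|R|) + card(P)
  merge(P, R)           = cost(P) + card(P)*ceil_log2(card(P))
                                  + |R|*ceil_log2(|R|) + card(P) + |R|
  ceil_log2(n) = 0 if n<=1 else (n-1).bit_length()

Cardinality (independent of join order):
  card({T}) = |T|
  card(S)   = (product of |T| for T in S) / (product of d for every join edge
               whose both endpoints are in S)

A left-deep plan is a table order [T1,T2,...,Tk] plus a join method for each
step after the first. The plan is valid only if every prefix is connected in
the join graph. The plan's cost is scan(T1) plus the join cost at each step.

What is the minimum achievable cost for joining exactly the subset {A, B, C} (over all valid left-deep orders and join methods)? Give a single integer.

Selinger DP over subsets of {A,B,C}:
  {B}: scan cost=300, card=300
  {C}: scan cost=300, card=300
  {A}: scan cost=250, card=250
  {BC}: card=3600; try (C,hash)→6000, (B,hash)→6000, (C,merge)→6300, (B,merge)→6300, (C,nl)→90300, (B,nl)→90300; best=6000 via (C,hash)
  {AB}: card=1500; try (A,hash)→4600, (B,merge)→5500, (A,merge)→5550, (B,hash)→5900, (B,nl)→75250, (A,nl)→75300; best=4600 via (A,hash)
  {ABC}: card=18000; try (C,hash)→11500, (A,hash)→13600, (C,merge)→25600, (A,merge)→55050, (C,nl)→454600, (A,nl)→906000; best=11500 via (C,hash)

11500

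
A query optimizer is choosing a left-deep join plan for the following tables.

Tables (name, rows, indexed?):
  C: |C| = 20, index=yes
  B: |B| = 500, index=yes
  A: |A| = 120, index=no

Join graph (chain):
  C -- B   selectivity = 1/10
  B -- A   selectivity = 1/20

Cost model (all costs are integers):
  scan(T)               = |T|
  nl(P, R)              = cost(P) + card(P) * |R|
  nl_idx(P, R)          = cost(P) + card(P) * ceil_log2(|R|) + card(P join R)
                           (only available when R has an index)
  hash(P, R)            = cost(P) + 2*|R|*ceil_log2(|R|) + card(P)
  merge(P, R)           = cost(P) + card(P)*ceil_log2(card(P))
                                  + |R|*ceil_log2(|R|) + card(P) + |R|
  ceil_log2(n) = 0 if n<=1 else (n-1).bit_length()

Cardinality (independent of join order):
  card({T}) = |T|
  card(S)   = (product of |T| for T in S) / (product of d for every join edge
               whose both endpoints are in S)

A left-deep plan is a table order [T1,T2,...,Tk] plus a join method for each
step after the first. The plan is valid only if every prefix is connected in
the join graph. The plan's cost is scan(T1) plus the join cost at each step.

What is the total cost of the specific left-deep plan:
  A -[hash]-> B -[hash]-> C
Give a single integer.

step 1: scan A: cost=120, card=120
step 2: join B via hash
    card(P join B) = 120*500/(20) = 3000
    cost = 120 + 2*500*9 + 120 = 9240
step 3: join C via hash
    card(P join C) = 3000*20/(10) = 6000
    cost = 9240 + 2*20*5 + 3000 = 12440

12440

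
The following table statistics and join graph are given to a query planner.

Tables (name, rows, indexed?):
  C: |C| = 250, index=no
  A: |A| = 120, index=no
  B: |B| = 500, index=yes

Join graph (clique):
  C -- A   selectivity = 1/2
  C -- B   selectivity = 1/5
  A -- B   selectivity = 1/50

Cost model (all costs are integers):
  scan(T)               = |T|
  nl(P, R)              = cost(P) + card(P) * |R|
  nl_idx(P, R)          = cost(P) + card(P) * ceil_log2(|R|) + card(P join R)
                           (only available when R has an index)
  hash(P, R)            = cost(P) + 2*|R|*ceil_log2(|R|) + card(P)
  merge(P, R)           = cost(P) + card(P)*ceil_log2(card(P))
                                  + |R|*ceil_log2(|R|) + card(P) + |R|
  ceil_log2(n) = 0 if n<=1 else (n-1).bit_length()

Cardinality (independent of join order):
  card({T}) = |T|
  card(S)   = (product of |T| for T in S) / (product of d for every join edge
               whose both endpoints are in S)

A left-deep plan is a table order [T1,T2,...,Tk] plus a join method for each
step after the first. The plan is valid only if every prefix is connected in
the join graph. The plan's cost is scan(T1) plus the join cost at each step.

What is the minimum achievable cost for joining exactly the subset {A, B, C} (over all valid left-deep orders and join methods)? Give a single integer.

Selinger DP over subsets of {A,B,C}:
  {C}: scan cost=250, card=250
  {A}: scan cost=120, card=120
  {B}: scan cost=500, card=500
  {AC}: card=15000; try (A,hash)→2180, (C,merge)→3330, (A,merge)→3460, (C,hash)→4240, (C,nl)→30120, (A,nl)→30250; best=2180 via (A,hash)
  {BC}: card=25000; try (C,hash)→5000, (B,merge)→7500, (C,merge)→7750, (B,hash)→9500, (B,nl_idx)→27500, (B,nl)→125250 …(+1); best=5000 via (C,hash)
  {AB}: card=1200; try (B,nl_idx)→2400, (A,hash)→2680, (B,merge)→6080, (A,merge)→6460, (B,hash)→9240, (B,nl)→60120 …(+1); best=2400 via (B,nl_idx)
  {ABC}: card=30000; try (C,hash)→7600, (C,merge)→19050, (B,hash)→26180, (A,hash)→31680, (B,nl_idx)→167180, (B,merge)→232180 …(+4); best=7600 via (C,hash)

7600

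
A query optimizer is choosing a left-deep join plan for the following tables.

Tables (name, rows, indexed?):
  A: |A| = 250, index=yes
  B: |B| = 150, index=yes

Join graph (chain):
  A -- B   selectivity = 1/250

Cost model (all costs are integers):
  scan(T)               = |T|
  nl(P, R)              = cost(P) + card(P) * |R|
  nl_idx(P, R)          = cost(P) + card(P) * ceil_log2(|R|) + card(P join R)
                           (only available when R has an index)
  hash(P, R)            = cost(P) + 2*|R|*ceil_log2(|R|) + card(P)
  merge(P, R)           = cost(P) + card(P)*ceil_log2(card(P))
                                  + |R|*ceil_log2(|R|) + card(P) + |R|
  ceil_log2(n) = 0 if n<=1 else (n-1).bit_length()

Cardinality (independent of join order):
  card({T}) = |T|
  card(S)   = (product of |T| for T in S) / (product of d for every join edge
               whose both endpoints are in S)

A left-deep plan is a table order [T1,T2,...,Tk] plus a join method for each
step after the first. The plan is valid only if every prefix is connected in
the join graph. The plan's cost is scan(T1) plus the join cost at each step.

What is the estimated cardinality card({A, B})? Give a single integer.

150

Tables in S: A(250), B(150)
Edges inside S: A-B(d=250)
numerator = 250 * 150 = 37500
denominator = 250 = 250
card(S) = 37500 / 250 = 150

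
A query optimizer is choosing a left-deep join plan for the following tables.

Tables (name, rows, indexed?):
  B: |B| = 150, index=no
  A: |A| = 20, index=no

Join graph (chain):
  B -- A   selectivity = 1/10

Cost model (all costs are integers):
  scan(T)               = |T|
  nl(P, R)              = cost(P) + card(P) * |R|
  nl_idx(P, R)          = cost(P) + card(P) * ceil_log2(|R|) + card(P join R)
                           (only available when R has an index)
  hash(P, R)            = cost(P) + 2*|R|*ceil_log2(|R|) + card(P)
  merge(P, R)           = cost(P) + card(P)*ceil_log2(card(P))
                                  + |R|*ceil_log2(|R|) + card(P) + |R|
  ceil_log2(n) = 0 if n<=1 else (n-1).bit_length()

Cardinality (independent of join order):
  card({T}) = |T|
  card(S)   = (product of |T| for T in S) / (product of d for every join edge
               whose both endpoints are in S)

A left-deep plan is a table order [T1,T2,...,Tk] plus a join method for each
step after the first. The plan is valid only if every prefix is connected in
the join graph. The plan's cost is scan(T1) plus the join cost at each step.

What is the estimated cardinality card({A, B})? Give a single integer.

Tables in S: A(20), B(150)
Edges inside S: B-A(d=10)
numerator = 20 * 150 = 3000
denominator = 10 = 10
card(S) = 3000 / 10 = 300

300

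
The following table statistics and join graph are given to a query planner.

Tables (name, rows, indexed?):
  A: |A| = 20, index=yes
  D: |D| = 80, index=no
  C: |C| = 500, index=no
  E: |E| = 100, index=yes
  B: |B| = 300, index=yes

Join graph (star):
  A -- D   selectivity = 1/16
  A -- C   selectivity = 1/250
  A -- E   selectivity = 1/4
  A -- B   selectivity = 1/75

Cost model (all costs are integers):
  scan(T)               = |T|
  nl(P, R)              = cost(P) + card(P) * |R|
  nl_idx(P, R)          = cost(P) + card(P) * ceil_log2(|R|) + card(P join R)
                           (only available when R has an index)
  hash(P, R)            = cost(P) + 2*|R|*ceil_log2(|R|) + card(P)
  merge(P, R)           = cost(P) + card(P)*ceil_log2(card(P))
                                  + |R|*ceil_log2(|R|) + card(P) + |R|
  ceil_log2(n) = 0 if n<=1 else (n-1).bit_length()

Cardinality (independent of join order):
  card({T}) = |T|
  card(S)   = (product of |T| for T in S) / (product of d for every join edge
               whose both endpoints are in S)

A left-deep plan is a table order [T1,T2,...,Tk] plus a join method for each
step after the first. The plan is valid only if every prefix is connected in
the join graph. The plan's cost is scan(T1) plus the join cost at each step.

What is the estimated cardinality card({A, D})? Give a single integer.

100

Tables in S: A(20), D(80)
Edges inside S: A-D(d=16)
numerator = 20 * 80 = 1600
denominator = 16 = 16
card(S) = 1600 / 16 = 100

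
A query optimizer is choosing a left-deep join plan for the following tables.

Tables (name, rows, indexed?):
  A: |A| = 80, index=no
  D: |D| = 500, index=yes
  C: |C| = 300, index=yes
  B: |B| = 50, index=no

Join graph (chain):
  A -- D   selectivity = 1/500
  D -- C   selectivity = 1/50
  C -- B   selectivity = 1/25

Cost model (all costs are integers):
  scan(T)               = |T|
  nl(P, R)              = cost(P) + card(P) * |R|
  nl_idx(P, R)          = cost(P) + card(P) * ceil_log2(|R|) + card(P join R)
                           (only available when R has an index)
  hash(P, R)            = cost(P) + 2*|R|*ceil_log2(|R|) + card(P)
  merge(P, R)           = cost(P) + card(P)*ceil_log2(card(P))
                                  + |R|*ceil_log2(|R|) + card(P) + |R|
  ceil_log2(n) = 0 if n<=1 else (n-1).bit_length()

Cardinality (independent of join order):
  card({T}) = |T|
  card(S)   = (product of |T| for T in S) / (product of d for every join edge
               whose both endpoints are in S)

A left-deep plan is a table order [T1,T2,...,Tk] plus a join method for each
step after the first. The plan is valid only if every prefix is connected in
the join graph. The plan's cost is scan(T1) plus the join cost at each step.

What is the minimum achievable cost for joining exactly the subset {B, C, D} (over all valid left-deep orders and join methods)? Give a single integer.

9600

Selinger DP over subsets of {B,C,D}:
  {D}: scan cost=500, card=500
  {C}: scan cost=300, card=300
  {B}: scan cost=50, card=50
  {CD}: card=3000; try (D,nl_idx)→6000, (C,hash)→6400, (C,nl_idx)→8000, (D,merge)→8300, (C,merge)→8500, (D,hash)→9600 …(+2); best=6000 via (D,nl_idx)
  {BC}: card=600; try (C,nl_idx)→1100, (B,hash)→1200, (C,merge)→3400, (B,merge)→3650, (C,hash)→5500, (C,nl)→15050 …(+1); best=1100 via (C,nl_idx)
  {BCD}: card=6000; try (B,hash)→9600, (D,hash)→10700, (D,nl_idx)→12500, (D,merge)→12700, (B,merge)→45350, (B,nl)→156000 …(+1); best=9600 via (B,hash)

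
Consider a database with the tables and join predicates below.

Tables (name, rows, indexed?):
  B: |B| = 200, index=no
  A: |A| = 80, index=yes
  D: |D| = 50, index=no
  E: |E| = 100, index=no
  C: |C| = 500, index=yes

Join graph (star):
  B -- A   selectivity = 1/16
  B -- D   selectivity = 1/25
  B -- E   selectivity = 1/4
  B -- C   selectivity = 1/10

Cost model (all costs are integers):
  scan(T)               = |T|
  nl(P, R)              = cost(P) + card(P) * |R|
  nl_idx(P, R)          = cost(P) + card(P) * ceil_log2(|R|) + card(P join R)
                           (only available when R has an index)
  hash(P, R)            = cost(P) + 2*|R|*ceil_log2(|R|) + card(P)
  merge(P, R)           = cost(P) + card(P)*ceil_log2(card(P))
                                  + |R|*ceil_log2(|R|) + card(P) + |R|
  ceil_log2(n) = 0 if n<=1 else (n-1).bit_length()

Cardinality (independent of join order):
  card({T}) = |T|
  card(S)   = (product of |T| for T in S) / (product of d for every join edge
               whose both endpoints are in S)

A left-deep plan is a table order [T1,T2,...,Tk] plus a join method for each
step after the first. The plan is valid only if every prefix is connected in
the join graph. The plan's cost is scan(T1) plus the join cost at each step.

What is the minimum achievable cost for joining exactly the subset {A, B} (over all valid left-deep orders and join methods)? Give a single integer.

1520

Selinger DP over subsets of {A,B}:
  {B}: scan cost=200, card=200
  {A}: scan cost=80, card=80
  {AB}: card=1000; try (A,hash)→1520, (B,merge)→2520, (A,nl_idx)→2600, (A,merge)→2640, (B,hash)→3360, (B,nl)→16080 …(+1); best=1520 via (A,hash)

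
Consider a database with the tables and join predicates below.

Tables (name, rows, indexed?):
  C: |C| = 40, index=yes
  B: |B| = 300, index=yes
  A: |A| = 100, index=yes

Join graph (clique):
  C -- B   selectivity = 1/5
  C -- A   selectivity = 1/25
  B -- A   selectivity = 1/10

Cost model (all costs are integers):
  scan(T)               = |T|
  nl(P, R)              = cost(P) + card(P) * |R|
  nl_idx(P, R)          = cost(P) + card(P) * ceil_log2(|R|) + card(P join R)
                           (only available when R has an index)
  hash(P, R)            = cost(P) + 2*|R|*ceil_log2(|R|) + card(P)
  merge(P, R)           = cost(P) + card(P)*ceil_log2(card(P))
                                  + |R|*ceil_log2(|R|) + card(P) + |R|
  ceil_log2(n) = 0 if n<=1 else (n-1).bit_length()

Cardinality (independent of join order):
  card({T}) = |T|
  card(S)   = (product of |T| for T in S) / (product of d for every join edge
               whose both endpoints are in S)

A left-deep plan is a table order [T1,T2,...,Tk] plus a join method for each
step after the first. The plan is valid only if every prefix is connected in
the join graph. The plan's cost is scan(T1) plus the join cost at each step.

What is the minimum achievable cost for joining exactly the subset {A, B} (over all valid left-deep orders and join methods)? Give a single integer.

Selinger DP over subsets of {A,B}:
  {B}: scan cost=300, card=300
  {A}: scan cost=100, card=100
  {AB}: card=3000; try (A,hash)→2000, (B,merge)→3900, (B,nl_idx)→4000, (A,merge)→4100, (A,nl_idx)→5400, (B,hash)→5600 …(+2); best=2000 via (A,hash)

2000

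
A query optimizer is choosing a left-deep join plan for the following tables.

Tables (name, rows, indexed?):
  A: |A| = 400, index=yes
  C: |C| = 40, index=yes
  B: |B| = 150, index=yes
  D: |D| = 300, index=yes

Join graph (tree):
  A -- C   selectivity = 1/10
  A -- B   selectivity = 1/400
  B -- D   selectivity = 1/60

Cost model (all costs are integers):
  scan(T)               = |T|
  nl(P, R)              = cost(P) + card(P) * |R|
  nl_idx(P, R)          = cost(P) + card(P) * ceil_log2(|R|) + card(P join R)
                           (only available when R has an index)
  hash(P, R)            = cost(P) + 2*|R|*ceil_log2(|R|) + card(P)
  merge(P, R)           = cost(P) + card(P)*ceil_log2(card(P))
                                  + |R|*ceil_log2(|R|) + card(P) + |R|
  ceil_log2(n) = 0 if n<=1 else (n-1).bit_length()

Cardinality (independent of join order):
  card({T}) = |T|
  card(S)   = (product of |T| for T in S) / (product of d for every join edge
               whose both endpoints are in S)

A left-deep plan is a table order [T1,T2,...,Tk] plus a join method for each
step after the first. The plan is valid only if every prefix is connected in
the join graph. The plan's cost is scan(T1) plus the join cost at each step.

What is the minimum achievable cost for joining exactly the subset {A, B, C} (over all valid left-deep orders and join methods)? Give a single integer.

Selinger DP over subsets of {A,B,C}:
  {A}: scan cost=400, card=400
  {C}: scan cost=40, card=40
  {B}: scan cost=150, card=150
  {AC}: card=1600; try (C,hash)→1280, (A,nl_idx)→2000, (A,merge)→4320, (C,nl_idx)→4400, (C,merge)→4680, (A,hash)→7280 …(+2); best=1280 via (C,hash)
  {AB}: card=150; try (A,nl_idx)→1650, (B,hash)→3200, (B,nl_idx)→3750, (A,merge)→5500, (B,merge)→5750, (A,hash)→7500 …(+2); best=1650 via (A,nl_idx)
  {ABC}: card=600; try (C,hash)→2280, (C,nl_idx)→3150, (C,merge)→3280, (B,hash)→5280, (C,nl)→7650, (B,nl_idx)→14680 …(+2); best=2280 via (C,hash)

2280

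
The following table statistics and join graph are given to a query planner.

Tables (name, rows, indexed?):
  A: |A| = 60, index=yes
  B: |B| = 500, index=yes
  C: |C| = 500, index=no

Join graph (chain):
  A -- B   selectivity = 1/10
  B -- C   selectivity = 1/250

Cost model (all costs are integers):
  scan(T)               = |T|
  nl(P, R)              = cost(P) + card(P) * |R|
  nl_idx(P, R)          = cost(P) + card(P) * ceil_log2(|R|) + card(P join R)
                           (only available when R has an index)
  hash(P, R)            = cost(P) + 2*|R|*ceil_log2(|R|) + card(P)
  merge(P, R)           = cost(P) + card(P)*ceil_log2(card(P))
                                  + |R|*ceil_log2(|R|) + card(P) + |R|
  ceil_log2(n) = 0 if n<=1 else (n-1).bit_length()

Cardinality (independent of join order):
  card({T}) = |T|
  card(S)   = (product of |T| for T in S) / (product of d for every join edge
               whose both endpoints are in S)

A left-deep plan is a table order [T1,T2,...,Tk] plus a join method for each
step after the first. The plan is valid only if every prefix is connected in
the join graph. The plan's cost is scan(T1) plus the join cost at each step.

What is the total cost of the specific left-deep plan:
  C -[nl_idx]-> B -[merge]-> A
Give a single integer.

17420

step 1: scan C: cost=500, card=500
step 2: join B via nl_idx
    card(P join B) = 500*500/(250) = 1000
    cost = 500 + 500*9 + 1000 = 6000
step 3: join A via merge
    card(P join A) = 1000*60/(10) = 6000
    cost = 6000 + 1000*10 + 60*6 + 1000 + 60 = 17420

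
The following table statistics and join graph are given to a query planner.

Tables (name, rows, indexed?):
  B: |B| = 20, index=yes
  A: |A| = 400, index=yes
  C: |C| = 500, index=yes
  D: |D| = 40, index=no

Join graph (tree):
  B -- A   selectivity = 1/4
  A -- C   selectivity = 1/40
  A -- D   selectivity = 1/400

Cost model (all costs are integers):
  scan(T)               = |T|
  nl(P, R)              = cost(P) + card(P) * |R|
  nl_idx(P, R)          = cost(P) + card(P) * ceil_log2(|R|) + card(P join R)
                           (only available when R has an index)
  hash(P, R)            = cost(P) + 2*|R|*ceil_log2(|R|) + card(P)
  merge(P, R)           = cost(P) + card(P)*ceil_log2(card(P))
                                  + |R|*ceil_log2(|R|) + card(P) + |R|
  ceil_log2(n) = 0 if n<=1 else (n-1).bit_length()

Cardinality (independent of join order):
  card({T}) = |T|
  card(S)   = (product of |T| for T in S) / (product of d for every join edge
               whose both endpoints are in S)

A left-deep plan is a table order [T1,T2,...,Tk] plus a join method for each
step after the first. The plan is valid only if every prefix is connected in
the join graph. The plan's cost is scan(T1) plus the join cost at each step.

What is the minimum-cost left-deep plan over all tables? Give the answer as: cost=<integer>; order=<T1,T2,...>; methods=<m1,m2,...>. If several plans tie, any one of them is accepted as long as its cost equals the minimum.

Selinger DP (subsets sized 1..n):
  {B}: scan cost=20, card=20
  {A}: scan cost=400, card=400
  {C}: scan cost=500, card=500
  {D}: scan cost=40, card=40
  {AB}: card=2000; try (B,hash)→1000, (A,nl_idx)→2200, (A,merge)→4140, (B,nl_idx)→4400, (B,merge)→4520, (A,hash)→7240 …(+2); best=1000 via (B,hash)
  {AC}: card=5000; try (A,hash)→8200, (C,nl_idx)→9000, (C,merge)→9400, (A,merge)→9500, (C,hash)→9800, (A,nl_idx)→10000 …(+2); best=8200 via (A,hash)
  {AD}: card=40; try (A,nl_idx)→440, (D,hash)→1280, (A,merge)→4320, (D,merge)→4680, (A,hash)→7280, (A,nl)→16040 …(+1); best=440 via (A,nl_idx)
  {ABC}: card=25000; try (C,hash)→12000, (B,hash)→13400, (C,merge)→30000, (C,nl_idx)→44000, (B,nl_idx)→58200, (B,merge)→78320 …(+2); best=12000 via (C,hash)
  {ABD}: card=200; try (B,hash)→680, (B,merge)→840, (B,nl_idx)→840, (B,nl)→1240, (D,hash)→3480, (D,merge)→25280 …(+1); best=680 via (B,hash)
  {ACD}: card=500; try (C,nl_idx)→1300, (C,merge)→5720, (C,hash)→9480, (D,hash)→13680, (C,nl)→20440, (D,merge)→78480 …(+1); best=1300 via (C,nl_idx)
  {ABCD}: card=2500; try (B,hash)→2000, (C,nl_idx)→4980, (B,nl_idx)→6300, (B,merge)→6420, (C,merge)→7480, (C,hash)→9880 …(+5); best=2000 via (B,hash)

cost=2000; order=D,A,C,B; methods=nl_idx,nl_idx,hash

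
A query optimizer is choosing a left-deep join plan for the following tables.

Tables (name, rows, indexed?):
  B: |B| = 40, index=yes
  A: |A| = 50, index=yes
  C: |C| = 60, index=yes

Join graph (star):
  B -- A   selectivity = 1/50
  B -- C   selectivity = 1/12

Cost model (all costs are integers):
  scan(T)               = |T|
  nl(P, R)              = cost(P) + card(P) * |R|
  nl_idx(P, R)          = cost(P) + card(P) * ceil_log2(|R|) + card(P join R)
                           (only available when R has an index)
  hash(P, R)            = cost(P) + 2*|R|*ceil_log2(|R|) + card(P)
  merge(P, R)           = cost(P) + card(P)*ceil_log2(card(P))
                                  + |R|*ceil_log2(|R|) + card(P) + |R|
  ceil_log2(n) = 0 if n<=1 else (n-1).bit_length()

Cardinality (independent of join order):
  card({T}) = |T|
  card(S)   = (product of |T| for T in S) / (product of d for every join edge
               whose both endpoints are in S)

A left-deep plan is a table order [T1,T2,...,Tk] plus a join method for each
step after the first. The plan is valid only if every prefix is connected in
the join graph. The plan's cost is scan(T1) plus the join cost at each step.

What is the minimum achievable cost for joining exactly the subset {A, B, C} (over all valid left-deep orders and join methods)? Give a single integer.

760

Selinger DP over subsets of {A,B,C}:
  {B}: scan cost=40, card=40
  {A}: scan cost=50, card=50
  {C}: scan cost=60, card=60
  {AB}: card=40; try (A,nl_idx)→320, (B,nl_idx)→390, (B,hash)→580, (A,merge)→670, (B,merge)→680, (A,hash)→680 …(+2); best=320 via (A,nl_idx)
  {BC}: card=200; try (C,nl_idx)→480, (B,hash)→600, (B,nl_idx)→620, (C,merge)→740, (B,merge)→760, (C,hash)→800 …(+2); best=480 via (C,nl_idx)
  {ABC}: card=200; try (C,nl_idx)→760, (C,merge)→1020, (C,hash)→1080, (A,hash)→1280, (A,nl_idx)→1880, (A,merge)→2630 …(+2); best=760 via (C,nl_idx)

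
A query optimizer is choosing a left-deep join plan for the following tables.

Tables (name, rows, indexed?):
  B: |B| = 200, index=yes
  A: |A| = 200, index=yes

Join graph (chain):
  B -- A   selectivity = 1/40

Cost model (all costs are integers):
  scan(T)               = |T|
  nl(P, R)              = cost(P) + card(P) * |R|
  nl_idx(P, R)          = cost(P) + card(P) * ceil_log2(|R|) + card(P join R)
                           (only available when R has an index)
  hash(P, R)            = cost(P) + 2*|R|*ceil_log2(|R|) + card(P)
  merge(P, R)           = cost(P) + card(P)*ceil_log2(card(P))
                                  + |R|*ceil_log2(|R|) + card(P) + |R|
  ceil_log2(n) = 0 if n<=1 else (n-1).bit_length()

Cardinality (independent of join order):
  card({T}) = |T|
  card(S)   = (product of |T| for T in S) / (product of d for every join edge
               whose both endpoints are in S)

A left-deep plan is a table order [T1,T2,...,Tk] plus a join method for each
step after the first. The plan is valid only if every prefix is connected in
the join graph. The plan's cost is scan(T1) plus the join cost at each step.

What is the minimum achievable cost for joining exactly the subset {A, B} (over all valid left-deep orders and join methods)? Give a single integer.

Selinger DP over subsets of {A,B}:
  {B}: scan cost=200, card=200
  {A}: scan cost=200, card=200
  {AB}: card=1000; try (B,nl_idx)→2800, (A,nl_idx)→2800, (B,hash)→3600, (A,hash)→3600, (B,merge)→3800, (A,merge)→3800 …(+2); best=2800 via (B,nl_idx)

2800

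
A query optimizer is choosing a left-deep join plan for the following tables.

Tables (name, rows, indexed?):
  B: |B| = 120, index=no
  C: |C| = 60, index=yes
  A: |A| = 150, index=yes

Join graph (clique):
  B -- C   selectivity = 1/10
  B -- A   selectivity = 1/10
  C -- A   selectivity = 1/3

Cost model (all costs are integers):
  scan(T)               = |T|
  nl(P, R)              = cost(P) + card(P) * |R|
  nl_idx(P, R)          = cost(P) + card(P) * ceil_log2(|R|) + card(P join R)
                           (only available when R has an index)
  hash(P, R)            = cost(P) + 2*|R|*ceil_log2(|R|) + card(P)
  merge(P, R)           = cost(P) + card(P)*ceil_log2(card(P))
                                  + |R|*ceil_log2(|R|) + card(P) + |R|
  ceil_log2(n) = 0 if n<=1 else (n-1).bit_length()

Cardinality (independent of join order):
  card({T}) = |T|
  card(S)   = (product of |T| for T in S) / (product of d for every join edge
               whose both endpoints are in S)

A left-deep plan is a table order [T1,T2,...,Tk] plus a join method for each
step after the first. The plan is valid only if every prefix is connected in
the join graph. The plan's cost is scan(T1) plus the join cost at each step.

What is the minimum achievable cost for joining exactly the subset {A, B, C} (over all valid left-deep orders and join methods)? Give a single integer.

4080

Selinger DP over subsets of {A,B,C}:
  {B}: scan cost=120, card=120
  {C}: scan cost=60, card=60
  {A}: scan cost=150, card=150
  {BC}: card=720; try (C,hash)→960, (B,merge)→1440, (C,merge)→1500, (C,nl_idx)→1560, (B,hash)→1800, (B,nl)→7260 …(+1); best=960 via (C,hash)
  {AB}: card=1800; try (B,hash)→1980, (A,merge)→2430, (B,merge)→2460, (A,hash)→2640, (A,nl_idx)→2880, (A,nl)→18120 …(+1); best=1980 via (B,hash)
  {AC}: card=3000; try (C,hash)→1020, (A,merge)→1830, (C,merge)→1920, (A,hash)→2520, (A,nl_idx)→3540, (C,nl_idx)→4050 …(+2); best=1020 via (C,hash)
  {ABC}: card=3600; try (A,hash)→4080, (C,hash)→4500, (B,hash)→5700, (A,merge)→10230, (A,nl_idx)→10320, (C,nl_idx)→16380 …(+5); best=4080 via (A,hash)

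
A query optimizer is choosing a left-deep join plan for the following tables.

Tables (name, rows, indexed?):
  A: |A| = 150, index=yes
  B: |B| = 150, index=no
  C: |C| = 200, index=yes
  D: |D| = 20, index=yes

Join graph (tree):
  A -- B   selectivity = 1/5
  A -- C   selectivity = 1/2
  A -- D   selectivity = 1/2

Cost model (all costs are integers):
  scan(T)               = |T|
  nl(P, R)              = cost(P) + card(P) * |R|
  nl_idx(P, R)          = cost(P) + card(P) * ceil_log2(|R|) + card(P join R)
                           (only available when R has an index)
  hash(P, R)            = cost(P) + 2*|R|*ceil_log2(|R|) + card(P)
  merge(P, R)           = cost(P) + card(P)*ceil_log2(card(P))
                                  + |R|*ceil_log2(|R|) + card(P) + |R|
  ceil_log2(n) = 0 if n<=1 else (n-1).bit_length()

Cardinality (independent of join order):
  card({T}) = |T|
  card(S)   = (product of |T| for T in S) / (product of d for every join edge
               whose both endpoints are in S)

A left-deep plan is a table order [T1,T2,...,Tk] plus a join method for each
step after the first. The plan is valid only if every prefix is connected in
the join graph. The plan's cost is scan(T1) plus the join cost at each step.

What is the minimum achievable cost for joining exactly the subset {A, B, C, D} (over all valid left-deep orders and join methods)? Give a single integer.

Selinger DP over subsets of {A,B,C,D}:
  {A}: scan cost=150, card=150
  {B}: scan cost=150, card=150
  {C}: scan cost=200, card=200
  {D}: scan cost=20, card=20
  {AB}: card=4500; try (B,hash)→2700, (A,hash)→2700, (B,merge)→2850, (A,merge)→2850, (A,nl_idx)→5850, (B,nl)→22650 …(+1); best=2700 via (B,hash)
  {AC}: card=15000; try (A,hash)→2800, (C,merge)→3300, (A,merge)→3350, (C,hash)→3500, (C,nl_idx)→16350, (A,nl_idx)→16800 …(+2); best=2800 via (A,hash)
  {AD}: card=1500; try (D,hash)→500, (A,merge)→1490, (D,merge)→1620, (A,nl_idx)→1680, (D,nl_idx)→2400, (A,hash)→2440 …(+2); best=500 via (D,hash)
  {ABC}: card=450000; try (C,hash)→10400, (B,hash)→20200, (C,merge)→67500, (B,merge)→229150, (C,nl_idx)→488700, (C,nl)→902700 …(+1); best=10400 via (C,hash)
  {ABD}: card=45000; try (B,hash)→4400, (D,hash)→7400, (B,merge)→19850, (D,merge)→65820, (D,nl_idx)→70200, (D,nl)→92700 …(+1); best=4400 via (B,hash)
  {ACD}: card=150000; try (C,hash)→5200, (D,hash)→18000, (C,merge)→20300, (C,nl_idx)→162500, (D,nl_idx)→227800, (D,merge)→227920 …(+2); best=5200 via (C,hash)
  {ABCD}: card=4500000; try (C,hash)→52600, (B,hash)→157600, (D,hash)→460600, (C,merge)→771200, (B,merge)→2856550, (C,nl_idx)→4864400 …(+5); best=52600 via (C,hash)

52600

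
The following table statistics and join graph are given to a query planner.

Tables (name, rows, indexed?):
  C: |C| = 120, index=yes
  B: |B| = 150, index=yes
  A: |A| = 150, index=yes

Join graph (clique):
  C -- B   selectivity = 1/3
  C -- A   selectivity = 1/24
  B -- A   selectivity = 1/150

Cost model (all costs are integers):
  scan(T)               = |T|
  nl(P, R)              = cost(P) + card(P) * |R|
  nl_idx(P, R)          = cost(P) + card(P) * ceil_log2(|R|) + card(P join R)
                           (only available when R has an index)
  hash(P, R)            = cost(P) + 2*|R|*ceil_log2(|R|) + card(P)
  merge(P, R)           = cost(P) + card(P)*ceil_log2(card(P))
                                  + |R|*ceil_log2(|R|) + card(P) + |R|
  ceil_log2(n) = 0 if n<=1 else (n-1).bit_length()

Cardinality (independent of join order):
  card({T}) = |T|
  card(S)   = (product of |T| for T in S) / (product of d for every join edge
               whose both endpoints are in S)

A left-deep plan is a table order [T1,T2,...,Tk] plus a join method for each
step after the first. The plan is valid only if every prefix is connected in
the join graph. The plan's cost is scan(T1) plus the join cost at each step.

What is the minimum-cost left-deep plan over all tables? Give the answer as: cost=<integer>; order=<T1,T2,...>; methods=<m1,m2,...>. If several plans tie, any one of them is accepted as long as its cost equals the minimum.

Selinger DP (subsets sized 1..n):
  {C}: scan cost=120, card=120
  {B}: scan cost=150, card=150
  {A}: scan cost=150, card=150
  {BC}: card=6000; try (C,hash)→1980, (B,merge)→2430, (C,merge)→2460, (B,hash)→2640, (B,nl_idx)→7080, (C,nl_idx)→7200 …(+2); best=1980 via (C,hash)
  {AC}: card=750; try (A,nl_idx)→1830, (C,nl_idx)→1950, (C,hash)→1980, (A,merge)→2430, (C,merge)→2460, (A,hash)→2640 …(+2); best=1830 via (A,nl_idx)
  {AB}: card=150; try (B,nl_idx)→1500, (A,nl_idx)→1500, (B,hash)→2700, (A,hash)→2700, (B,merge)→2850, (A,merge)→2850 …(+2); best=1500 via (B,nl_idx)
  {ABC}: card=250; try (C,nl_idx)→2800, (C,hash)→3330, (C,merge)→3810, (B,hash)→4980, (B,nl_idx)→8080, (A,hash)→10380 …(+6); best=2800 via (C,nl_idx)

cost=2800; order=A,B,C; methods=nl_idx,nl_idx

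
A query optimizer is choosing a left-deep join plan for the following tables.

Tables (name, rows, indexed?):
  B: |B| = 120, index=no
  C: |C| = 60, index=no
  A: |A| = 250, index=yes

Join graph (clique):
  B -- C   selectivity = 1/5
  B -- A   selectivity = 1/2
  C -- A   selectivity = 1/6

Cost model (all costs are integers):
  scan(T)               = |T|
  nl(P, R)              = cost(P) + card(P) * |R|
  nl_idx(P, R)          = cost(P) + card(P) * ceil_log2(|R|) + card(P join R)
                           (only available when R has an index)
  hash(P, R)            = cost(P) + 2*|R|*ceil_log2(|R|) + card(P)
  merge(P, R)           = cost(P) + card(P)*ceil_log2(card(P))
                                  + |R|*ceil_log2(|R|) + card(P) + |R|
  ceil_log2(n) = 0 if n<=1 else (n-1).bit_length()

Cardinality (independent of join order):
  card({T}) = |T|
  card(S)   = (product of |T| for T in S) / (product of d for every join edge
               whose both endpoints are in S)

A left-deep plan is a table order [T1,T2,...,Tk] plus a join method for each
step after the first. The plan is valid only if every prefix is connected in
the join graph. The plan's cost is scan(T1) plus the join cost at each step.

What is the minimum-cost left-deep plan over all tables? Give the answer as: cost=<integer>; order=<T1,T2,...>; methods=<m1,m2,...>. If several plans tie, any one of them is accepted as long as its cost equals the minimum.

cost=5400; order=A,C,B; methods=hash,hash

Selinger DP (subsets sized 1..n):
  {B}: scan cost=120, card=120
  {C}: scan cost=60, card=60
  {A}: scan cost=250, card=250
  {BC}: card=1440; try (C,hash)→960, (B,merge)→1440, (C,merge)→1500, (B,hash)→1800, (B,nl)→7260, (C,nl)→7320; best=960 via (C,hash)
  {AB}: card=15000; try (B,hash)→2180, (A,merge)→3330, (B,merge)→3460, (A,hash)→4240, (A,nl_idx)→16080, (A,nl)→30120 …(+1); best=2180 via (B,hash)
  {AC}: card=2500; try (C,hash)→1220, (A,merge)→2730, (C,merge)→2920, (A,nl_idx)→3040, (A,hash)→4120, (A,nl)→15060 …(+1); best=1220 via (C,hash)
  {ABC}: card=30000; try (B,hash)→5400, (A,hash)→6400, (C,hash)→17900, (A,merge)→20490, (B,merge)→34680, (A,nl_idx)→42480 …(+4); best=5400 via (B,hash)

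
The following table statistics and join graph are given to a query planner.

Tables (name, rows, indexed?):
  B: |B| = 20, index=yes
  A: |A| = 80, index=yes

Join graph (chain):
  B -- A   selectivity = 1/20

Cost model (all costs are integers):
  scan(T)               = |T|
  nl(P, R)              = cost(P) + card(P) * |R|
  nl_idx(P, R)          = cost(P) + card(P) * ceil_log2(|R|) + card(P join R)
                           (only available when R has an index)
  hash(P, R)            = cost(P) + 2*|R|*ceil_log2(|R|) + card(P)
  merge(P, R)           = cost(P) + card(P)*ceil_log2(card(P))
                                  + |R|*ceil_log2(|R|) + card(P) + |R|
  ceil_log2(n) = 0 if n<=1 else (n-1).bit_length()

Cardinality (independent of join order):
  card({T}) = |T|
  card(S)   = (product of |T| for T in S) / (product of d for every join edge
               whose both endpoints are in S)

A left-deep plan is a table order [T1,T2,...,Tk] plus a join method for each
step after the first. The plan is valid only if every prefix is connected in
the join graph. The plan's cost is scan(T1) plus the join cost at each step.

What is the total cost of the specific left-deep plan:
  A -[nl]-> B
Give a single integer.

step 1: scan A: cost=80, card=80
step 2: join B via nl
    card(P join B) = 80*20/(20) = 80
    cost = 80 + 80*20 = 1680

1680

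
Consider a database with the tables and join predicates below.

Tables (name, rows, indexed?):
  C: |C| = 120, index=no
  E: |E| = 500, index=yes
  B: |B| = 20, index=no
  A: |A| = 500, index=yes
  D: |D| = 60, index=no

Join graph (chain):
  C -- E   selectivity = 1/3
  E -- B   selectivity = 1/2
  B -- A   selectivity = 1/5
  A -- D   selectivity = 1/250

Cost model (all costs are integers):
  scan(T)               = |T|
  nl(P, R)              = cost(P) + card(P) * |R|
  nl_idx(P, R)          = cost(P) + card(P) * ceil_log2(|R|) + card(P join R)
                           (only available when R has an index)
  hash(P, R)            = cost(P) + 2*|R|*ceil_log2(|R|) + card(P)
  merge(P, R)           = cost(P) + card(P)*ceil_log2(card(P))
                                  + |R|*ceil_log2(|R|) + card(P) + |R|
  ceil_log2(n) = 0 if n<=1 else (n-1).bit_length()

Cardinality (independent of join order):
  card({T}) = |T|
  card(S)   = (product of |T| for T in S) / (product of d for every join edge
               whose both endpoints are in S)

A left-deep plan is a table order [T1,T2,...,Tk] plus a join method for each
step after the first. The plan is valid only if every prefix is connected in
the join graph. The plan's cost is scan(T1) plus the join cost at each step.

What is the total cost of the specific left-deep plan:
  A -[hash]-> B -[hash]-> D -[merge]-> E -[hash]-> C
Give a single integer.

step 1: scan A: cost=500, card=500
step 2: join B via hash
    card(P join B) = 500*20/(5) = 2000
    cost = 500 + 2*20*5 + 500 = 1200
step 3: join D via hash
    card(P join D) = 2000*60/(250) = 480
    cost = 1200 + 2*60*6 + 2000 = 3920
step 4: join E via merge
    card(P join E) = 480*500/(2) = 120000
    cost = 3920 + 480*9 + 500*9 + 480 + 500 = 13720
step 5: join C via hash
    card(P join C) = 120000*120/(3) = 4800000
    cost = 13720 + 2*120*7 + 120000 = 135400

135400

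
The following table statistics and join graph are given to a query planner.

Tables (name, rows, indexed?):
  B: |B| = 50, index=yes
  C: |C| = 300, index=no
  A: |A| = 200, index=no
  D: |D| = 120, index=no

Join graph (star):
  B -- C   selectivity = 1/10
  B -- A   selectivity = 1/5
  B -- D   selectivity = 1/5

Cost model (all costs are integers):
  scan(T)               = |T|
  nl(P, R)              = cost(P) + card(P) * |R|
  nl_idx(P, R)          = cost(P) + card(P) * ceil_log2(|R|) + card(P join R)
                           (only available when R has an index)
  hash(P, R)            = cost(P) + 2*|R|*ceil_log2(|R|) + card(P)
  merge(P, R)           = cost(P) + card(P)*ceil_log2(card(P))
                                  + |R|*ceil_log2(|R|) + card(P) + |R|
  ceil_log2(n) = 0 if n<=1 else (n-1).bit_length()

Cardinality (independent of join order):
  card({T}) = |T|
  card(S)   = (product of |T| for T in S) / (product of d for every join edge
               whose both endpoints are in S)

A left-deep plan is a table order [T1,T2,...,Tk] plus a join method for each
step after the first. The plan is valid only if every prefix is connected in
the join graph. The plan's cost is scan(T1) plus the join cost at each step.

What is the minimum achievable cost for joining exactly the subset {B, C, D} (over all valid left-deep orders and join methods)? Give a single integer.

Selinger DP over subsets of {B,C,D}:
  {B}: scan cost=50, card=50
  {C}: scan cost=300, card=300
  {D}: scan cost=120, card=120
  {BC}: card=1500; try (B,hash)→1200, (C,merge)→3400, (B,nl_idx)→3600, (B,merge)→3650, (C,hash)→5500, (C,nl)→15050 …(+1); best=1200 via (B,hash)
  {BD}: card=1200; try (B,hash)→840, (D,merge)→1360, (B,merge)→1430, (D,hash)→1780, (B,nl_idx)→2040, (D,nl)→6050 …(+1); best=840 via (B,hash)
  {BCD}: card=36000; try (D,hash)→4380, (C,hash)→7440, (C,merge)→18240, (D,merge)→20160, (D,nl)→181200, (C,nl)→360840; best=4380 via (D,hash)

4380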